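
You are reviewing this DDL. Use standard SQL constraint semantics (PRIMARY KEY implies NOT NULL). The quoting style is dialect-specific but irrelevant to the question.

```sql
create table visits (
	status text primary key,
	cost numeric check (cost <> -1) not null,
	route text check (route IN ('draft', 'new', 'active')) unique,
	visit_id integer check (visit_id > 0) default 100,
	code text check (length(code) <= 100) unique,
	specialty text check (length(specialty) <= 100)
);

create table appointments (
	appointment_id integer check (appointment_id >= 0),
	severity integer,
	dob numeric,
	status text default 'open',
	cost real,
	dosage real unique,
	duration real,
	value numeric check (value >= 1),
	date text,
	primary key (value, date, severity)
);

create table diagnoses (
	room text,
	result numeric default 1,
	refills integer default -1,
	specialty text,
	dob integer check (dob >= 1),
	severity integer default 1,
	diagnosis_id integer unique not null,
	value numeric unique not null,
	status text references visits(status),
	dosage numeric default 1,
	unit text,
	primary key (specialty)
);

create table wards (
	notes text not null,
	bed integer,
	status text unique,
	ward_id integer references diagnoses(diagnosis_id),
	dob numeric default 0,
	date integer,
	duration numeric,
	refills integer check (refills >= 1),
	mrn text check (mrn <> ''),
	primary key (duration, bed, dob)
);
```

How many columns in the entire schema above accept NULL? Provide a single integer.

visits: 4 nullable (route, visit_id, code, specialty — PK (status) and explicit NOT NULL columns excluded).
appointments: 6 nullable (appointment_id, dob, status, cost, dosage, duration — PK (value, date, severity) and explicit NOT NULL columns excluded).
diagnoses: 8 nullable (room, result, refills, dob, severity, status, dosage, unit — PK (specialty) and explicit NOT NULL columns excluded).
wards: 5 nullable (status, ward_id, date, refills, mrn — PK (duration, bed, dob) and explicit NOT NULL columns excluded).
Total: 4 + 6 + 8 + 5 = 23.

23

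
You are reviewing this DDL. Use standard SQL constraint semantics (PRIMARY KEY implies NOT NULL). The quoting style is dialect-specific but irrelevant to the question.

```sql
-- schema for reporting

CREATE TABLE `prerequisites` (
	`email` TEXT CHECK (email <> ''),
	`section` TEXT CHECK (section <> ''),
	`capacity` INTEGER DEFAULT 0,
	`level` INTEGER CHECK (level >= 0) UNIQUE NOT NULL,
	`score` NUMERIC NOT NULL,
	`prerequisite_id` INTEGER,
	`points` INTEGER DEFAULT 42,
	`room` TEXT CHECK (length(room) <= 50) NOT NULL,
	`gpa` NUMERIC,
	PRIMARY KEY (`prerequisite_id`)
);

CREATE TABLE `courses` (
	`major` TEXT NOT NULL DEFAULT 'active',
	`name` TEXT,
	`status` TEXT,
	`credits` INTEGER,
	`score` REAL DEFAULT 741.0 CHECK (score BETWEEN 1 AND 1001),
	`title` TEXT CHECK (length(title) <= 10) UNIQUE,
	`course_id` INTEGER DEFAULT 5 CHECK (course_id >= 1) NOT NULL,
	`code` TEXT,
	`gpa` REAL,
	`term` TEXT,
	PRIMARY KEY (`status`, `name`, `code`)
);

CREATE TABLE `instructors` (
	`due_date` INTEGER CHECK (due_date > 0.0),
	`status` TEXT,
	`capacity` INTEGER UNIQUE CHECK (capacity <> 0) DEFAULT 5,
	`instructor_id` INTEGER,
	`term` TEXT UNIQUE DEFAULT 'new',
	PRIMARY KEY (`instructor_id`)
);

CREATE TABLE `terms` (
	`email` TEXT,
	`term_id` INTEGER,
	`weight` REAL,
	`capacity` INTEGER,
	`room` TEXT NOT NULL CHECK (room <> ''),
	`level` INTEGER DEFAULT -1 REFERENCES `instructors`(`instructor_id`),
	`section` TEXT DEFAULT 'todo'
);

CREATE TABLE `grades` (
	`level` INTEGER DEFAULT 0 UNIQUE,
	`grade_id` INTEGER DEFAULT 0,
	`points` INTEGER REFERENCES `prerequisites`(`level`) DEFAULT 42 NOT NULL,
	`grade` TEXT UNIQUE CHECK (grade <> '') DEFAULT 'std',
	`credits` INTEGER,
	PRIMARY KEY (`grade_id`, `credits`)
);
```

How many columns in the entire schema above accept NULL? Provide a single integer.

22

prerequisites: 5 nullable (email, section, capacity, points, gpa — PK (prerequisite_id) and explicit NOT NULL columns excluded).
courses: 5 nullable (credits, score, title, gpa, term — PK (status, name, code) and explicit NOT NULL columns excluded).
instructors: 4 nullable (due_date, status, capacity, term — PK (instructor_id) and explicit NOT NULL columns excluded).
terms: 6 nullable (email, term_id, weight, capacity, level, section — PK none and explicit NOT NULL columns excluded).
grades: 2 nullable (level, grade — PK (grade_id, credits) and explicit NOT NULL columns excluded).
Total: 5 + 5 + 4 + 6 + 2 = 22.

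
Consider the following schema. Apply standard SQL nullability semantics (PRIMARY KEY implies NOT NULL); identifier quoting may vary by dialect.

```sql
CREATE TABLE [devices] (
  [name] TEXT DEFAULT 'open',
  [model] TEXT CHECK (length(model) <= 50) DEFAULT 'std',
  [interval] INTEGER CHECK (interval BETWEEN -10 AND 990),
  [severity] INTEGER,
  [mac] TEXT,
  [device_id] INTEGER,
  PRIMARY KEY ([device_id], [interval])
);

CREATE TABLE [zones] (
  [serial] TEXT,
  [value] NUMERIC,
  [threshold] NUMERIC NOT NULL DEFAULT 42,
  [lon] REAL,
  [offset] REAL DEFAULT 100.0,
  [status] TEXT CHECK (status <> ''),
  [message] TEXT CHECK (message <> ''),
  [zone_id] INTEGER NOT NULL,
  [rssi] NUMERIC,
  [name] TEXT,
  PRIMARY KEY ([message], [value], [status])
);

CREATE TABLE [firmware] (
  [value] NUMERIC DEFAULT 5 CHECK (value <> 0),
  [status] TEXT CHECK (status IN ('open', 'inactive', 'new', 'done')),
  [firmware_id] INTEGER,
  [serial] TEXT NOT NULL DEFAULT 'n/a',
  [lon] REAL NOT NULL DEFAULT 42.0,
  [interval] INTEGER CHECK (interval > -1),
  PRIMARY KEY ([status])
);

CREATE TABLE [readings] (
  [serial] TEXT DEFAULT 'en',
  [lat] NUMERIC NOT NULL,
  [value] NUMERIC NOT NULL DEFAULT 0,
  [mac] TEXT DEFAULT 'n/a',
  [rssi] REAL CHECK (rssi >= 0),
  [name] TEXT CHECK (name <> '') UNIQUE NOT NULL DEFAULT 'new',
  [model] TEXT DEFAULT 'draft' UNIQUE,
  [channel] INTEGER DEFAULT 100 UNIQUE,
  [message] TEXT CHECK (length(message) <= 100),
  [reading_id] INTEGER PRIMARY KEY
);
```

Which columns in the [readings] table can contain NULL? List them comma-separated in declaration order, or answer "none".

- serial: DEFAULT only fills an omitted column; an explicit NULL is still allowed → nullable.
- lat: declared NOT NULL → not nullable.
- value: declared NOT NULL → not nullable.
- mac: DEFAULT only fills an omitted column; an explicit NULL is still allowed → nullable.
- rssi: CHECK does not forbid NULL (a CHECK constraint passes when its expression is NULL) → nullable.
- name: declared NOT NULL → not nullable.
- model: UNIQUE does not imply NOT NULL → nullable.
- channel: UNIQUE does not imply NOT NULL → nullable.
- message: CHECK does not forbid NULL (a CHECK constraint passes when its expression is NULL) → nullable.
- reading_id: part of the PRIMARY KEY, which implies NOT NULL → not nullable.

serial, mac, rssi, model, channel, message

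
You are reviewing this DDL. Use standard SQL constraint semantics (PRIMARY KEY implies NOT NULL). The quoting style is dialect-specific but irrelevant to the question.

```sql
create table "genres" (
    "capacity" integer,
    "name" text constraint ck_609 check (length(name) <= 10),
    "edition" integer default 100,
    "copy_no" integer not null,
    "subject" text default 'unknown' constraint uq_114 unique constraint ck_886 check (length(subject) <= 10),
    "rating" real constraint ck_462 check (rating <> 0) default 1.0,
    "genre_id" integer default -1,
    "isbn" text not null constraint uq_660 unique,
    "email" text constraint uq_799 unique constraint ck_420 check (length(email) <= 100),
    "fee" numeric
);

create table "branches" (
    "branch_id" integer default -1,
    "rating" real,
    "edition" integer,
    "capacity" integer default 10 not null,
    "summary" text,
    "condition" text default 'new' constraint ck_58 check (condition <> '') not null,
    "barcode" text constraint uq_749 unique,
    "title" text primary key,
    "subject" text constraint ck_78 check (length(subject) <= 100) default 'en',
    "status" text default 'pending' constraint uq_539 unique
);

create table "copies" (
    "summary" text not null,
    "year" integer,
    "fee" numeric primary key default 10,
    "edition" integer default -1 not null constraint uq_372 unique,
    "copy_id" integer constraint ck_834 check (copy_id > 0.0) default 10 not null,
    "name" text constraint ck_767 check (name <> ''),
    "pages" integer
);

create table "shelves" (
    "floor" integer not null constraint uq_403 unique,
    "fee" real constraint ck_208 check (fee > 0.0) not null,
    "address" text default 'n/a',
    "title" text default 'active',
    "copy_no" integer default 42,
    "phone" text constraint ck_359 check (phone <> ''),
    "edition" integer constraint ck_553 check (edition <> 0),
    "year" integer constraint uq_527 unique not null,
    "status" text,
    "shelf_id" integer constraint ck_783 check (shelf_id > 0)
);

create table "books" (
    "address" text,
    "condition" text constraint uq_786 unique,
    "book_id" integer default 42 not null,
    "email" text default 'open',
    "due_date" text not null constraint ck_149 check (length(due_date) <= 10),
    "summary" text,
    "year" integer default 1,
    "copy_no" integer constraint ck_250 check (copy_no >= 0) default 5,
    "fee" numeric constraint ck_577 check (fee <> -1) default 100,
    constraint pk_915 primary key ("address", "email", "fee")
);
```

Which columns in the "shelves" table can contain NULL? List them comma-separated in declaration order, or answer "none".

address, title, copy_no, phone, edition, status, shelf_id

- floor: declared NOT NULL → not nullable.
- fee: declared NOT NULL → not nullable.
- address: DEFAULT only fills an omitted column; an explicit NULL is still allowed → nullable.
- title: DEFAULT only fills an omitted column; an explicit NULL is still allowed → nullable.
- copy_no: DEFAULT only fills an omitted column; an explicit NULL is still allowed → nullable.
- phone: CHECK does not forbid NULL (a CHECK constraint passes when its expression is NULL) → nullable.
- edition: CHECK does not forbid NULL (a CHECK constraint passes when its expression is NULL) → nullable.
- year: declared NOT NULL → not nullable.
- status: no NOT NULL constraint applies → nullable.
- shelf_id: CHECK does not forbid NULL (a CHECK constraint passes when its expression is NULL) → nullable.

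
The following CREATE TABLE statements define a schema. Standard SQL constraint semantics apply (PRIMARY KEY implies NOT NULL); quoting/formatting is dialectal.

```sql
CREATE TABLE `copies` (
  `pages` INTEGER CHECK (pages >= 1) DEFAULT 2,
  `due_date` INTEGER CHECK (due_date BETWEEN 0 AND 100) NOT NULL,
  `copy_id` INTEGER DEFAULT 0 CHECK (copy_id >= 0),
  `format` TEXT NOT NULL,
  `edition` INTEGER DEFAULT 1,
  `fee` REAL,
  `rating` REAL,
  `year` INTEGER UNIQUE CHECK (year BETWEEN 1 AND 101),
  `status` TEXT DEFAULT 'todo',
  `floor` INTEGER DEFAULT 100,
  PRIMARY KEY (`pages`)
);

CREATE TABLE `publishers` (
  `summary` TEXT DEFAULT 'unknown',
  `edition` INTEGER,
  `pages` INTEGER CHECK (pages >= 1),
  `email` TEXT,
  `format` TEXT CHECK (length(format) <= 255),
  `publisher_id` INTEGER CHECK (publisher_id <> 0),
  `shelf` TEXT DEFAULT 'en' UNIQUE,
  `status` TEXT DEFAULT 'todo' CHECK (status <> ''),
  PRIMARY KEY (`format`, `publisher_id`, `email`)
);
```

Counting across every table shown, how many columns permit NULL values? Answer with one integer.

12

copies: 7 nullable (copy_id, edition, fee, rating, year, status, floor — PK (pages) and explicit NOT NULL columns excluded).
publishers: 5 nullable (summary, edition, pages, shelf, status — PK (format, publisher_id, email) and explicit NOT NULL columns excluded).
Total: 7 + 5 = 12.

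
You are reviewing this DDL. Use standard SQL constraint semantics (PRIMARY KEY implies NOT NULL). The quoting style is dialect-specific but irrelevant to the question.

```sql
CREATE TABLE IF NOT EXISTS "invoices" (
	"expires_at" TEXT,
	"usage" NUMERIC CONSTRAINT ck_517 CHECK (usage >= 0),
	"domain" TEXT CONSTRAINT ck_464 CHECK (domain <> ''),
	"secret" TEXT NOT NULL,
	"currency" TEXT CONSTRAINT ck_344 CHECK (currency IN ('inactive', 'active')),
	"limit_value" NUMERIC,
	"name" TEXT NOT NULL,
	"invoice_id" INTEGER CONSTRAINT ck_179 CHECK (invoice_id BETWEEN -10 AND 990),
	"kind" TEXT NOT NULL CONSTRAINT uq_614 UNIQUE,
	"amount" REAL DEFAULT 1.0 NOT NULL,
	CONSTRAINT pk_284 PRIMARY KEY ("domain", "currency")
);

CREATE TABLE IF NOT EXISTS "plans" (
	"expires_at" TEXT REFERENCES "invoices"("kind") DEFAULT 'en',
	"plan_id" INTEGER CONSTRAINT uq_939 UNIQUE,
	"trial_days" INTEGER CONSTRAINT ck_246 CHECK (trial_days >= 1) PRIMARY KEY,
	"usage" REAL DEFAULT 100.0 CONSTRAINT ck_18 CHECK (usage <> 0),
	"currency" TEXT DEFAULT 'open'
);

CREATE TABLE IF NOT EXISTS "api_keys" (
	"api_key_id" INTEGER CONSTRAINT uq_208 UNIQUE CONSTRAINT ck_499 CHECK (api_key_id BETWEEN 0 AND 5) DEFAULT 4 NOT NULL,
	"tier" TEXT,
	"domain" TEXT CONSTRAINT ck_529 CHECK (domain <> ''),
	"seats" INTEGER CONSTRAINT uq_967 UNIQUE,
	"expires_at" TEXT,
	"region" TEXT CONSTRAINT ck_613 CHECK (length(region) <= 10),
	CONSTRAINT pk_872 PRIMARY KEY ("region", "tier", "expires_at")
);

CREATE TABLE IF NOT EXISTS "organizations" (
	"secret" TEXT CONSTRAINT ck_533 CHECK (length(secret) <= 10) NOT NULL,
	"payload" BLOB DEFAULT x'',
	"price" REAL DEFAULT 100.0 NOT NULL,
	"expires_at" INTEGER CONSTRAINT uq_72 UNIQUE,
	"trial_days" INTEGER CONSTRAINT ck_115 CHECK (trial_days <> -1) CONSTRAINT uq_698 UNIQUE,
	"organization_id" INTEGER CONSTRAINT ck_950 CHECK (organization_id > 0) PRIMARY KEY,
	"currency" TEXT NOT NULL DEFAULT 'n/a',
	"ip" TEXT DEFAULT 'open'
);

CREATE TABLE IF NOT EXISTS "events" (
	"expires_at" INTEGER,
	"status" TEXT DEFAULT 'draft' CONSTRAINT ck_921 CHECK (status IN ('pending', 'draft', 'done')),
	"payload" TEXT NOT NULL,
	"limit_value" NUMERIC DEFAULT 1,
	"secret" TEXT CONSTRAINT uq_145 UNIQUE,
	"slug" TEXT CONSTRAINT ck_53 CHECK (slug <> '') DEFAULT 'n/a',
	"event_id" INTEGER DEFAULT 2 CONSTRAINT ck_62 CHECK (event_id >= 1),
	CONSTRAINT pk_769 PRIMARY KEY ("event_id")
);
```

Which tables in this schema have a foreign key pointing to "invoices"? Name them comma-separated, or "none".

- plans.expires_at references invoices(kind).

plans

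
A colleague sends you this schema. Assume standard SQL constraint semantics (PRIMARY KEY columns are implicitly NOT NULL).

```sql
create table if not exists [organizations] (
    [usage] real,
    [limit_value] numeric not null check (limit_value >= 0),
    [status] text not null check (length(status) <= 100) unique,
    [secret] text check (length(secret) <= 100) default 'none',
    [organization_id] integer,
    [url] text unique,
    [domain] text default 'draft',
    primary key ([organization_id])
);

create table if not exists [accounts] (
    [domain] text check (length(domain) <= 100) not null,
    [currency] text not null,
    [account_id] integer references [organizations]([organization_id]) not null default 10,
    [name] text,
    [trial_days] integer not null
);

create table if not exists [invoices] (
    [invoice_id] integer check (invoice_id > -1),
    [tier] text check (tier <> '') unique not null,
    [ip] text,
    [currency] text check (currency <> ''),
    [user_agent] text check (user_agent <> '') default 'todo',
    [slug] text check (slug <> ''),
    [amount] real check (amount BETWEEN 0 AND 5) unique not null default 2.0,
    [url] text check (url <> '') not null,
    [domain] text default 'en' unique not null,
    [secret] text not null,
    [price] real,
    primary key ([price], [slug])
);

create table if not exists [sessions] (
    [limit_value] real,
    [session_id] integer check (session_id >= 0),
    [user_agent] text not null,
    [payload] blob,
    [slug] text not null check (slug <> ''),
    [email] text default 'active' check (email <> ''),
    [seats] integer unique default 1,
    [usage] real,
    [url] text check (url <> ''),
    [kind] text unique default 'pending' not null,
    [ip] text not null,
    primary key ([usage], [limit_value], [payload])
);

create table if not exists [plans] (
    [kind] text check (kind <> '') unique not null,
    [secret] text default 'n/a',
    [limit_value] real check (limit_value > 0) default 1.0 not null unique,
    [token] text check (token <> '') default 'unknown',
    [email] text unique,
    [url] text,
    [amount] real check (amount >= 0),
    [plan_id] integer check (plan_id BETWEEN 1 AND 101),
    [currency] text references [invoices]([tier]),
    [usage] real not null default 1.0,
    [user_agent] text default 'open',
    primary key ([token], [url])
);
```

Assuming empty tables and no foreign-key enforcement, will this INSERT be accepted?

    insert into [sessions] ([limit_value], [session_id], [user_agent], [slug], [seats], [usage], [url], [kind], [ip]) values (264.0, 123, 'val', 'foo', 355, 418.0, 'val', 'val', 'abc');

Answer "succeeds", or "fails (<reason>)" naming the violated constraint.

payload is omitted from the column list and has no DEFAULT, so it would receive NULL.
But payload is part of the PRIMARY KEY (implied NOT NULL).

fails (NOT NULL on payload)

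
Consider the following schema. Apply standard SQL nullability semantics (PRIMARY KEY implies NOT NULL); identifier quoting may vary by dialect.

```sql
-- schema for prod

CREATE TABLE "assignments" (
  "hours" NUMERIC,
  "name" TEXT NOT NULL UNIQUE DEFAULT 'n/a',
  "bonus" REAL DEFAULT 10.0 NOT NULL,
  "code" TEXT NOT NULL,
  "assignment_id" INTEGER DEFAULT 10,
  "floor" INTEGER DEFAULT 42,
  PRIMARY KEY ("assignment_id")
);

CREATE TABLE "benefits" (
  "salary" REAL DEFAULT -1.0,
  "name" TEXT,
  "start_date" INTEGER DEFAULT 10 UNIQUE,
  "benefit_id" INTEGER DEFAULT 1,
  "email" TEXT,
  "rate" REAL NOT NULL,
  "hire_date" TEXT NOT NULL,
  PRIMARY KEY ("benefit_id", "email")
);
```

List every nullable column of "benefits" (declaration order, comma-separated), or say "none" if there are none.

- salary: DEFAULT only fills an omitted column; an explicit NULL is still allowed → nullable.
- name: no NOT NULL constraint applies → nullable.
- start_date: UNIQUE does not imply NOT NULL → nullable.
- benefit_id: part of the PRIMARY KEY, which implies NOT NULL → not nullable.
- email: part of the PRIMARY KEY, which implies NOT NULL → not nullable.
- rate: declared NOT NULL → not nullable.
- hire_date: declared NOT NULL → not nullable.

salary, name, start_date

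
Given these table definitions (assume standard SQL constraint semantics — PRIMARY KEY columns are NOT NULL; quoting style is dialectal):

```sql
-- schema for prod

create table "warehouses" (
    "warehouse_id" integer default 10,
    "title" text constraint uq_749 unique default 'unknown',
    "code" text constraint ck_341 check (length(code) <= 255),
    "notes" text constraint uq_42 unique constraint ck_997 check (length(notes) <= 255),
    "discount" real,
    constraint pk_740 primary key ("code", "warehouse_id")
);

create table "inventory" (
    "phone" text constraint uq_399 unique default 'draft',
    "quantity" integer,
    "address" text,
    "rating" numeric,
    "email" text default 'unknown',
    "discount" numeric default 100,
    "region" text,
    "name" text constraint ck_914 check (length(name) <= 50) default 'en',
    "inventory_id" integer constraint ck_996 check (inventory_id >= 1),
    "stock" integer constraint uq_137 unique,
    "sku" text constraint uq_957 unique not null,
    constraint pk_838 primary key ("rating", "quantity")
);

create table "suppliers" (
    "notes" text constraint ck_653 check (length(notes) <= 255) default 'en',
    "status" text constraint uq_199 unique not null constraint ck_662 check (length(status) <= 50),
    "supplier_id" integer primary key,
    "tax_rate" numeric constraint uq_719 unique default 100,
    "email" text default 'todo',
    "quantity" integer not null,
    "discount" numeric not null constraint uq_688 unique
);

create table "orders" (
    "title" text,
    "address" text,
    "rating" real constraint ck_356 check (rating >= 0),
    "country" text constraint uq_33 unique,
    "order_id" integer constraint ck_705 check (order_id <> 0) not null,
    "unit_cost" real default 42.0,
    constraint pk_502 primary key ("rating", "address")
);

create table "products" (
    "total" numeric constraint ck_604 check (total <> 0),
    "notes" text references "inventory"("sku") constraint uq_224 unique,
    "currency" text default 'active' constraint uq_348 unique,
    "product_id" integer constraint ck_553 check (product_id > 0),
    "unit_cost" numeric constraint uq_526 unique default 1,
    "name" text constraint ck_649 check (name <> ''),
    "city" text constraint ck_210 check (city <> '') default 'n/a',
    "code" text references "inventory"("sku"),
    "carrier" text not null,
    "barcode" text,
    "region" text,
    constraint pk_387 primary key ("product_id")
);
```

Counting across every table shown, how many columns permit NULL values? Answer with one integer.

26

warehouses: 3 nullable (title, notes, discount — PK (code, warehouse_id) and explicit NOT NULL columns excluded).
inventory: 8 nullable (phone, address, email, discount, region, name, inventory_id, stock — PK (rating, quantity) and explicit NOT NULL columns excluded).
suppliers: 3 nullable (notes, tax_rate, email — PK (supplier_id) and explicit NOT NULL columns excluded).
orders: 3 nullable (title, country, unit_cost — PK (rating, address) and explicit NOT NULL columns excluded).
products: 9 nullable (total, notes, currency, unit_cost, name, city, code, barcode, region — PK (product_id) and explicit NOT NULL columns excluded).
Total: 3 + 8 + 3 + 3 + 9 = 26.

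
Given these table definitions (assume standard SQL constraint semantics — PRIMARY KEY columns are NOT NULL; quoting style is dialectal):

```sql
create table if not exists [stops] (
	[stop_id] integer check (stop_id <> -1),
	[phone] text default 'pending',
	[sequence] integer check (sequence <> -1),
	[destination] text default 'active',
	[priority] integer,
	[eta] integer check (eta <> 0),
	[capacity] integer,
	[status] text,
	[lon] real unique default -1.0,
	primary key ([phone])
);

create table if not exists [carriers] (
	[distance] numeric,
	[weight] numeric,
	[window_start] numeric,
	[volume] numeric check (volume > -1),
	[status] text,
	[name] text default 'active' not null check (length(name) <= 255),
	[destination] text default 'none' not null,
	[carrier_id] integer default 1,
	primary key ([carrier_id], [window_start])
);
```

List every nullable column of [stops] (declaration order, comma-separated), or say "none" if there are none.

- stop_id: CHECK does not forbid NULL (a CHECK constraint passes when its expression is NULL) → nullable.
- phone: part of the PRIMARY KEY, which implies NOT NULL → not nullable.
- sequence: CHECK does not forbid NULL (a CHECK constraint passes when its expression is NULL) → nullable.
- destination: DEFAULT only fills an omitted column; an explicit NULL is still allowed → nullable.
- priority: no NOT NULL constraint applies → nullable.
- eta: CHECK does not forbid NULL (a CHECK constraint passes when its expression is NULL) → nullable.
- capacity: no NOT NULL constraint applies → nullable.
- status: no NOT NULL constraint applies → nullable.
- lon: UNIQUE does not imply NOT NULL → nullable.

stop_id, sequence, destination, priority, eta, capacity, status, lon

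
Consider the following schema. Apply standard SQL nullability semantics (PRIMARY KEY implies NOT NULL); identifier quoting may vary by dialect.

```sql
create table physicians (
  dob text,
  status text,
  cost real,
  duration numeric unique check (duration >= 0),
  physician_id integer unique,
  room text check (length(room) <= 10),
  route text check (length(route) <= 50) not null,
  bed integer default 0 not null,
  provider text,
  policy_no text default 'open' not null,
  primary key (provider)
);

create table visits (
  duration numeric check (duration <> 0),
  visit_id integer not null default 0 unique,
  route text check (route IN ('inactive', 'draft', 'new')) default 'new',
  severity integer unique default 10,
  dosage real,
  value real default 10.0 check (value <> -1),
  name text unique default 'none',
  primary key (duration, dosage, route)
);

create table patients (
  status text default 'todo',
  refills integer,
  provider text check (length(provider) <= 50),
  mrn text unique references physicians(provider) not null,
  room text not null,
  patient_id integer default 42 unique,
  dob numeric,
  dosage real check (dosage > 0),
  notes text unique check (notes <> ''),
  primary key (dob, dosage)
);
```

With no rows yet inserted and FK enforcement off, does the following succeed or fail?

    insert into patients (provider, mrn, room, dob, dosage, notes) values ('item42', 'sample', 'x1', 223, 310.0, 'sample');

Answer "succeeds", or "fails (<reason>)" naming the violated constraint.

NOT NULL columns: dob is supplied; dosage is supplied; mrn is supplied; room is supplied.
CHECK constraints: 'item42' satisfies (length(provider) <= 50); 310.0 satisfies (dosage > 0); 'sample' satisfies (notes <> '').
No constraint is violated.

succeeds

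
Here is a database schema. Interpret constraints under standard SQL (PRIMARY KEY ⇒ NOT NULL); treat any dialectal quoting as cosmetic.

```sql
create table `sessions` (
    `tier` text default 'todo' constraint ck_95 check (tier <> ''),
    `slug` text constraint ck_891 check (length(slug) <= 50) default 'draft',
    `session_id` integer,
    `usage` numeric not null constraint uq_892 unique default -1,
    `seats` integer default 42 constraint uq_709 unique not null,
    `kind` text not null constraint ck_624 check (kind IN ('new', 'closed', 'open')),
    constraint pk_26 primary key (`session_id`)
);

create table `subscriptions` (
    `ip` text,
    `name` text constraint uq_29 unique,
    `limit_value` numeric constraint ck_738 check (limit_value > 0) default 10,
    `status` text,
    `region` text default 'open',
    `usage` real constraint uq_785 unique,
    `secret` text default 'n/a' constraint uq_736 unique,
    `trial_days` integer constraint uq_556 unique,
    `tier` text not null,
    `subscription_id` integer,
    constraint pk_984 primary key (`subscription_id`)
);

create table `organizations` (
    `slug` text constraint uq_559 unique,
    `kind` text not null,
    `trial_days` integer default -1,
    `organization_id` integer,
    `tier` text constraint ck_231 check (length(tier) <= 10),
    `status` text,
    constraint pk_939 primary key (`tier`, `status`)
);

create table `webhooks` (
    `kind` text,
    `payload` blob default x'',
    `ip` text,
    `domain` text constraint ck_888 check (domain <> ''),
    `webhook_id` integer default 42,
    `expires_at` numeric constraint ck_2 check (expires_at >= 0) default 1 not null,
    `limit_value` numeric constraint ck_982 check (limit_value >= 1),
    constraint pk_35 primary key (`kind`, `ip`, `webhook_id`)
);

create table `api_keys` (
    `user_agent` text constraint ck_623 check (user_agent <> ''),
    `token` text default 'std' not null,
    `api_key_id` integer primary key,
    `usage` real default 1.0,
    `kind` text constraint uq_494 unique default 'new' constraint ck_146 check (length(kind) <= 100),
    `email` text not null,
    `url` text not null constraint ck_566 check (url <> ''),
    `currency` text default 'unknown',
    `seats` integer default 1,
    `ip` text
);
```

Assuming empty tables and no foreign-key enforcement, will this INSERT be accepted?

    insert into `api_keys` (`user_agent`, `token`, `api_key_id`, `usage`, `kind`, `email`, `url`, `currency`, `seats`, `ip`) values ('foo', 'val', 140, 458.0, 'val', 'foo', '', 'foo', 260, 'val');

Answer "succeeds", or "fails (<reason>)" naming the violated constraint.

The value '' for url violates CHECK (url <> '').

fails (CHECK on url)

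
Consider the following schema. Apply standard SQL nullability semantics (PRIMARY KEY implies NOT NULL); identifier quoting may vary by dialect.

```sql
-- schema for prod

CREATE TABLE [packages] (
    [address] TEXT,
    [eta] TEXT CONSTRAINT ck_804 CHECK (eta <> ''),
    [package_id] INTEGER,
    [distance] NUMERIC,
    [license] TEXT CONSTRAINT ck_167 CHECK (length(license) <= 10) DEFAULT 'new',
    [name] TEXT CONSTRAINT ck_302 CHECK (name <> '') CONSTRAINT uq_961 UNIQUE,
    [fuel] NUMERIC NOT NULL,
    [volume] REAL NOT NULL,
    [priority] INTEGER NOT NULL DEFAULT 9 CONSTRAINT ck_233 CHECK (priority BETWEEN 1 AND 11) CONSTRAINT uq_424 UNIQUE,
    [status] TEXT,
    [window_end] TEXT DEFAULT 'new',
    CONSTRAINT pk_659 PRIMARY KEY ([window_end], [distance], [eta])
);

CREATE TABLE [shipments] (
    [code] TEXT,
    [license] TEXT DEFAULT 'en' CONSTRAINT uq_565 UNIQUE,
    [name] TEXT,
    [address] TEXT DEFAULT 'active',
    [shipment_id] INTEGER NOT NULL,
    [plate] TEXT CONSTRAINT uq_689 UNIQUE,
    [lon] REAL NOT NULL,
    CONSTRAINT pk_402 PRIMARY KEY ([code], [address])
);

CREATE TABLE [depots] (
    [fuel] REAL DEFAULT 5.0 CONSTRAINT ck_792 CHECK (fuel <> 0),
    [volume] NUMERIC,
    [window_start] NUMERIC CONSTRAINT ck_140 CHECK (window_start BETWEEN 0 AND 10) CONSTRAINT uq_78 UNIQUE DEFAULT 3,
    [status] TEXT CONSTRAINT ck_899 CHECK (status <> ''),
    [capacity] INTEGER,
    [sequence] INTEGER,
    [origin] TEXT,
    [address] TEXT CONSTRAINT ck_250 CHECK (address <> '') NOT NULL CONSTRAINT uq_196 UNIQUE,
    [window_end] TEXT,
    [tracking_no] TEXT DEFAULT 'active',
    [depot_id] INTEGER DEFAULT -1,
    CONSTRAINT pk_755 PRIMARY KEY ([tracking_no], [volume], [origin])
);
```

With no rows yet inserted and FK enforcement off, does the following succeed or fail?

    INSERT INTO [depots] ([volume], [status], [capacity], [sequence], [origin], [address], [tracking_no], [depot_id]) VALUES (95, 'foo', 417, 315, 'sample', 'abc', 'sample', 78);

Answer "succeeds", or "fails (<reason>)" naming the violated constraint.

NOT NULL columns: address is supplied; origin is supplied; tracking_no is supplied; volume is supplied.
CHECK constraints: 'foo' satisfies (status <> ''); 'abc' satisfies (address <> '').
No constraint is violated.

succeeds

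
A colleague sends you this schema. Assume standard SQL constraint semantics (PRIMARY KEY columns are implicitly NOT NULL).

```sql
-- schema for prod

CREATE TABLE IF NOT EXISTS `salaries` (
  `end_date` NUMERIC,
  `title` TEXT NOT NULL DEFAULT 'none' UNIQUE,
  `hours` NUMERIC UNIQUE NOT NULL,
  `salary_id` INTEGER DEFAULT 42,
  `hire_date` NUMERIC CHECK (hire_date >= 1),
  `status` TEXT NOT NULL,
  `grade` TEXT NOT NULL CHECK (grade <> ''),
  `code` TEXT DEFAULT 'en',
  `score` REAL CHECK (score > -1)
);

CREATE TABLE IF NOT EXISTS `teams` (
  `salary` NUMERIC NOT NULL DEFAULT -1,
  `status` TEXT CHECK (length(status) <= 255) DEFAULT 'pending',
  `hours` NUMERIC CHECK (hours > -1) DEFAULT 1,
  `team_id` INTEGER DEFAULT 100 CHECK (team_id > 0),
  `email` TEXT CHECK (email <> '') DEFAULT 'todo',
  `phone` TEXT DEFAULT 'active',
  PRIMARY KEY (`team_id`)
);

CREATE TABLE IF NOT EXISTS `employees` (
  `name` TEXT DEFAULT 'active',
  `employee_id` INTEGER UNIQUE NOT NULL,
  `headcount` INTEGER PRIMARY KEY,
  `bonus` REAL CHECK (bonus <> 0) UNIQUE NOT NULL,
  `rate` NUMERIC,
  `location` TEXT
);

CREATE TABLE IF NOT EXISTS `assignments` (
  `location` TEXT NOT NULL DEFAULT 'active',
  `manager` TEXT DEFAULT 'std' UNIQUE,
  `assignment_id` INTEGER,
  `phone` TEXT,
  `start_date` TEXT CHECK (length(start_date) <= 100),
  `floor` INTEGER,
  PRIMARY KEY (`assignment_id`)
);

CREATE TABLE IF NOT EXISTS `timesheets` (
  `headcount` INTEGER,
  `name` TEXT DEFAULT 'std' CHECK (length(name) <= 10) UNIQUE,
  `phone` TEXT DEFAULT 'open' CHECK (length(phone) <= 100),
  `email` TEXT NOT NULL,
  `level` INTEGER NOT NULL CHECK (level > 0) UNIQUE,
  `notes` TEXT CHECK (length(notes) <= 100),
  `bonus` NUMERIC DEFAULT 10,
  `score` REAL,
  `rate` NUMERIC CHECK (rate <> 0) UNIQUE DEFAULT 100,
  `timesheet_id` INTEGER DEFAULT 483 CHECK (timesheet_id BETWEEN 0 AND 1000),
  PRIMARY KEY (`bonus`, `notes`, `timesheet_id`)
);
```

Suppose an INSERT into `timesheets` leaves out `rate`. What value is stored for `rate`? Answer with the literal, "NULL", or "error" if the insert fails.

rate has an explicit DEFAULT 100.
When the column is omitted from an INSERT, that default is used.

100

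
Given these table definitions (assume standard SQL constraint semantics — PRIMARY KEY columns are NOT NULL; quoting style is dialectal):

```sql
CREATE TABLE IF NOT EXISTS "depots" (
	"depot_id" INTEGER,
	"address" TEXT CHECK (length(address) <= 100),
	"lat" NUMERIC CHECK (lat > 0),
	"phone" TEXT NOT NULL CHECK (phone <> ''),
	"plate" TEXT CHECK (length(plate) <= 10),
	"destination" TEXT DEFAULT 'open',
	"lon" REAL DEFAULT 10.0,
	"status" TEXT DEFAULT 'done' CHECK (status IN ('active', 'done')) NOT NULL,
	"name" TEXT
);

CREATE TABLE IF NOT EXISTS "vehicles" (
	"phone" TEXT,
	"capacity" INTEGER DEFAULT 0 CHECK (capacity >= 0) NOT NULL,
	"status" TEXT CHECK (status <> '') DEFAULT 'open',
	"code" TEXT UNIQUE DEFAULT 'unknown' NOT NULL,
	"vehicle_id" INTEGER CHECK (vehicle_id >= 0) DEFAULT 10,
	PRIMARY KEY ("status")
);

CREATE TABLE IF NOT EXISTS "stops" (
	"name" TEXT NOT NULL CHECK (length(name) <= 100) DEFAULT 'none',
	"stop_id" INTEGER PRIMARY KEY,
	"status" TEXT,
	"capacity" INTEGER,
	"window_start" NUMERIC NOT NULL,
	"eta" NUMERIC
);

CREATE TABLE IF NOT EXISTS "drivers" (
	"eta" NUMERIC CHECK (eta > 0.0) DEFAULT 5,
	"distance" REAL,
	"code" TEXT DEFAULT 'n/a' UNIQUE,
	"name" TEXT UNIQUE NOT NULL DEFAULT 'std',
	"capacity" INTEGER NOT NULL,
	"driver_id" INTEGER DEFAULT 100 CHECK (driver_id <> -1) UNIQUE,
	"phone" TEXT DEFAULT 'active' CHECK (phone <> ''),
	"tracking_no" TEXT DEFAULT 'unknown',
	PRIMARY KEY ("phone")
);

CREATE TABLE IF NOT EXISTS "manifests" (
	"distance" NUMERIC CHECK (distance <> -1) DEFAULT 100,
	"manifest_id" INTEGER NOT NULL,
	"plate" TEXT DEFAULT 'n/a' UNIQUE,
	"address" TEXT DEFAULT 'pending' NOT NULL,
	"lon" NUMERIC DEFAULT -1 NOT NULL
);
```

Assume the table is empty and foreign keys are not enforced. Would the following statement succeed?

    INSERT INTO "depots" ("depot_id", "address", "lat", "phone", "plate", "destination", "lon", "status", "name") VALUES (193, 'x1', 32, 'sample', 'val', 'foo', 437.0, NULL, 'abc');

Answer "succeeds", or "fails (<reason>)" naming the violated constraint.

status is explicitly set to NULL, but status is declared NOT NULL.

fails (NOT NULL on status)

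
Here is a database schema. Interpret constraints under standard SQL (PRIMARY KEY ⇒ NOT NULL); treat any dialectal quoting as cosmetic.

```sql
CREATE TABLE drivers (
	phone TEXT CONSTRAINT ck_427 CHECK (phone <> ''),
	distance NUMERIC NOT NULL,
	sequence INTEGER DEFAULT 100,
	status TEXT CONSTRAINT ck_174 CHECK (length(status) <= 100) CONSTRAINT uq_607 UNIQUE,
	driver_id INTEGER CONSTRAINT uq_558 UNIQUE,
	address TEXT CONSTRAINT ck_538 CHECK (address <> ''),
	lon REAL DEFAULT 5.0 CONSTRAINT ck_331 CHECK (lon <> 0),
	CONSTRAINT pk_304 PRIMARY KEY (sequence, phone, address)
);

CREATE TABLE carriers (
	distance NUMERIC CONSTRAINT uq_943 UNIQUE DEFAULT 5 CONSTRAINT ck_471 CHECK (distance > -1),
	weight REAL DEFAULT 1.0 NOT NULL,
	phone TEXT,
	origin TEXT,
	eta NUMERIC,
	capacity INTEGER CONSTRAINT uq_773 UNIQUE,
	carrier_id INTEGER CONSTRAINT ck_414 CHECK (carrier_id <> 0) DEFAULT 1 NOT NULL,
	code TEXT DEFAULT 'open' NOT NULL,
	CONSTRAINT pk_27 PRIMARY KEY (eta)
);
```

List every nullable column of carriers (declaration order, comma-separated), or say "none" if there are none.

- distance: CHECK does not forbid NULL (a CHECK constraint passes when its expression is NULL) → nullable.
- weight: declared NOT NULL → not nullable.
- phone: no NOT NULL constraint applies → nullable.
- origin: no NOT NULL constraint applies → nullable.
- eta: part of the PRIMARY KEY, which implies NOT NULL → not nullable.
- capacity: UNIQUE does not imply NOT NULL → nullable.
- carrier_id: declared NOT NULL → not nullable.
- code: declared NOT NULL → not nullable.

distance, phone, origin, capacity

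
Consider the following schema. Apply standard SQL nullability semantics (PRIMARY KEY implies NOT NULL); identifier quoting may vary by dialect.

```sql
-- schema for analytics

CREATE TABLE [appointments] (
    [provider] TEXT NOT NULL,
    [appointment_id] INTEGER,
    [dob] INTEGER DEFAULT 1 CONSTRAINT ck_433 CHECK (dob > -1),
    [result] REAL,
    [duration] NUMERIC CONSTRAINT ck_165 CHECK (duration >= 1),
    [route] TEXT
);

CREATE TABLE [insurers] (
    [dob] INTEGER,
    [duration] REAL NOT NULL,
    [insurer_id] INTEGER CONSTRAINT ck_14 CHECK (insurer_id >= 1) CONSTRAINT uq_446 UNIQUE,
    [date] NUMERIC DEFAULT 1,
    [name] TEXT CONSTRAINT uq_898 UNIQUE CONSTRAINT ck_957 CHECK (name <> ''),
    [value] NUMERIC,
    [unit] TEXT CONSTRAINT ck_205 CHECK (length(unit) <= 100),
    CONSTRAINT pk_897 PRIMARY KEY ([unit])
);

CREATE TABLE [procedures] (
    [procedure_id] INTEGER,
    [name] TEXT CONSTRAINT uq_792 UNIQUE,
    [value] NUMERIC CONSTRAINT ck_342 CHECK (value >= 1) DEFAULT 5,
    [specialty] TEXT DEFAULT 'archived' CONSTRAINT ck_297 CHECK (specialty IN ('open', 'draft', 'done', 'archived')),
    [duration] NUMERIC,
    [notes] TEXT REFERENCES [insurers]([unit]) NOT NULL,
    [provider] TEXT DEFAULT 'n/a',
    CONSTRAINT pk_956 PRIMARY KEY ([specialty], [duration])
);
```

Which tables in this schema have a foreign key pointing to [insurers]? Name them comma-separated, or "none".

procedures

- procedures.notes references insurers(unit).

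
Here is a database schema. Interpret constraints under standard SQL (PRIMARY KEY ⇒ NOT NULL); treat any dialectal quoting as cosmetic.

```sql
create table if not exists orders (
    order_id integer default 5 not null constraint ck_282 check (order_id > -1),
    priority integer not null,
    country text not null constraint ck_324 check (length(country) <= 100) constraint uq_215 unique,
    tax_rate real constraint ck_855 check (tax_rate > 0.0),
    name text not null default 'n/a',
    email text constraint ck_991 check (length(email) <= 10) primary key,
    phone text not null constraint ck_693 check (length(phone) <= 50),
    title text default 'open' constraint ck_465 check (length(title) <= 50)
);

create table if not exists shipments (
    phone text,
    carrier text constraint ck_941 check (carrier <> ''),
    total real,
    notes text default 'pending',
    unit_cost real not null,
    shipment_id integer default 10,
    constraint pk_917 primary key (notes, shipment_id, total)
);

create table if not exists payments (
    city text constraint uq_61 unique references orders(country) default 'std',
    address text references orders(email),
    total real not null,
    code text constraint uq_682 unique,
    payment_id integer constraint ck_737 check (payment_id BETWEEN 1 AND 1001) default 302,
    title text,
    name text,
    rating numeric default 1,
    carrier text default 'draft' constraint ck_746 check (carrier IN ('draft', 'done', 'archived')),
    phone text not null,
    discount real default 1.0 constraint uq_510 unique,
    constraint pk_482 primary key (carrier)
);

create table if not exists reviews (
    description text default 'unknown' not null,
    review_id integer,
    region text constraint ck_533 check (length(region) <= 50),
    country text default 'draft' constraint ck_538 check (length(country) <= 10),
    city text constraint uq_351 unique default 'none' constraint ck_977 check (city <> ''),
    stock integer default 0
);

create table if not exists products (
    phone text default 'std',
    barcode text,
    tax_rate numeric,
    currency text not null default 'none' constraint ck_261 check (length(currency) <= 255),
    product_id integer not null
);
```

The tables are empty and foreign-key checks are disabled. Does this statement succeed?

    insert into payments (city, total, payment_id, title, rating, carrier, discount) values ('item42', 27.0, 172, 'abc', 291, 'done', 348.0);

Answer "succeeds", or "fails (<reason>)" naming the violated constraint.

fails (NOT NULL on phone)

phone is omitted from the column list and has no DEFAULT, so it would receive NULL.
But phone is declared NOT NULL.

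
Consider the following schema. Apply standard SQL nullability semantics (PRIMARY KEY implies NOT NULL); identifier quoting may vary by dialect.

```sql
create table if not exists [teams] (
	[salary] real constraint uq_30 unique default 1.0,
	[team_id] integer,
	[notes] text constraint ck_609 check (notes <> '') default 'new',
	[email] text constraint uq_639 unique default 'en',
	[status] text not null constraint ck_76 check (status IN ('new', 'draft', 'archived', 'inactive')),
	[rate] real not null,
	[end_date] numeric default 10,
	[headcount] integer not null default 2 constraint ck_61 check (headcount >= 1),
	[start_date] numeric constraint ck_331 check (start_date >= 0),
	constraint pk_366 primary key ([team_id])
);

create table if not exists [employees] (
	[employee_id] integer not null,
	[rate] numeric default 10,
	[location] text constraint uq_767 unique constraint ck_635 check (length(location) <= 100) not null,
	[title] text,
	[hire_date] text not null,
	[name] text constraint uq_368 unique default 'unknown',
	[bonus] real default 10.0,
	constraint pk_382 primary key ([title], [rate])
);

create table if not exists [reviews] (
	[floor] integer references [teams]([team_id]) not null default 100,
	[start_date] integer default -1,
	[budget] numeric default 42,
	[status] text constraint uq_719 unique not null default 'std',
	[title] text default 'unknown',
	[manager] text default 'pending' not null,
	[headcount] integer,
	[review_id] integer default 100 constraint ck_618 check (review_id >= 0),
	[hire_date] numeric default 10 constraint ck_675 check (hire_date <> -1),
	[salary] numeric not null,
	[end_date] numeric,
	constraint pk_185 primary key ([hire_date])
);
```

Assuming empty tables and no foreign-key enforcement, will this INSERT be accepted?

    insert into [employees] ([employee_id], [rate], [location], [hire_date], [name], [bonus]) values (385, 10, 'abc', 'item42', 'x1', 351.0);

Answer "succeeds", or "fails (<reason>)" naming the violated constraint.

fails (NOT NULL on title)

title is omitted from the column list and has no DEFAULT, so it would receive NULL.
But title is part of the PRIMARY KEY (implied NOT NULL).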